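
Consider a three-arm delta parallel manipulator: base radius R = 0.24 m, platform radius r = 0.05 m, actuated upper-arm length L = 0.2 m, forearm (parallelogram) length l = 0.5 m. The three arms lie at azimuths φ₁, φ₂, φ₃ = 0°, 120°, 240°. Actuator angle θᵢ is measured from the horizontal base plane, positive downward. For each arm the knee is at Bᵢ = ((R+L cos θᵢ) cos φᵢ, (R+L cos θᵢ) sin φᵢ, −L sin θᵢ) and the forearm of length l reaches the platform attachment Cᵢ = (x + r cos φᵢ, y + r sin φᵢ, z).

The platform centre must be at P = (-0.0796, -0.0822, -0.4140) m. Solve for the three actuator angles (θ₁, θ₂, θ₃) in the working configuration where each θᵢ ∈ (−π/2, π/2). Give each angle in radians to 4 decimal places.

φ1=0.0° → target in arm frame (-0.0796, -0.0822)
  e−x'=0.2696;  (l²−L²−(e−x')²−y'²−z²)/2L = -0.1021
  θ1 = atan2(B,A) + arccos(C/0.4940) = 0.7854
rotate P by −φ2: (-0.0314, 0.1100, -0.4140)
  A cos θ + B sin θ = C:  0.2214·cos θ + -0.4140·sin θ = -0.0563
  θ2 = atan2(B,A) + arccos(C/0.4695) = 0.6113
arm 3 (φ=240.0°): x'=0.1110, y'=-0.0278
  e−x'=0.0790;  (l²−L²−(e−x')²−y'²−z²)/2L = 0.0790
  √(A²+B²)=0.4215;  θ3 = -1.3822+1.3823 ≈ 0.0001

θ₁ = 0.7854, θ₂ = 0.6113, θ₃ = 0.0001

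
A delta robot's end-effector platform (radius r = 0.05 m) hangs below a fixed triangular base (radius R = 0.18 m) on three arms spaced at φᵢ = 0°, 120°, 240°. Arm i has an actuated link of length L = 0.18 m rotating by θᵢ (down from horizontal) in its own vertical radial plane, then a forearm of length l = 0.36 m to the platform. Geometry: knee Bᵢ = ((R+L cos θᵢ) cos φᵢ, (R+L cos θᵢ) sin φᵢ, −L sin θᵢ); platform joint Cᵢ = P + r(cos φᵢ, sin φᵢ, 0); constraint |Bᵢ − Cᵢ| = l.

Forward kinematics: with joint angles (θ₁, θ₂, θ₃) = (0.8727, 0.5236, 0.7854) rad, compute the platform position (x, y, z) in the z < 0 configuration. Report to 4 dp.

(-0.0353, 0.0354, -0.3601)

O1 = (0.2457·cos0.0°, 0.2457·sin0.0°, -0.1379) = (0.2457, 0.0000, -0.1379)
arm 2 at φ=120.0°: e+L cos θ2 = 0.2859;  O2 = (-0.1429, 0.2476, -0.0900)
O3 = (0.2573·cos240.0°, 0.2573·sin240.0°, -0.1273) = (-0.1286, -0.2228, -0.1273)
eliminate P² terms by subtracting sphere 1 from 2 and 3
plane₁₂: -0.7773x+0.4952y+0.0958z = 0.0104
det = 0.7171;  x = -0.0086+0.0742z,  y = 0.0076+-0.0770z
quadratic in z: (1.0114)z²+(0.2369)z+(-0.0459)=0, √Δ=0.4916 → z ∈ {-0.3601, 0.1259}; z = -0.3601 (taking z<0)
x = -0.0353, y = 0.0354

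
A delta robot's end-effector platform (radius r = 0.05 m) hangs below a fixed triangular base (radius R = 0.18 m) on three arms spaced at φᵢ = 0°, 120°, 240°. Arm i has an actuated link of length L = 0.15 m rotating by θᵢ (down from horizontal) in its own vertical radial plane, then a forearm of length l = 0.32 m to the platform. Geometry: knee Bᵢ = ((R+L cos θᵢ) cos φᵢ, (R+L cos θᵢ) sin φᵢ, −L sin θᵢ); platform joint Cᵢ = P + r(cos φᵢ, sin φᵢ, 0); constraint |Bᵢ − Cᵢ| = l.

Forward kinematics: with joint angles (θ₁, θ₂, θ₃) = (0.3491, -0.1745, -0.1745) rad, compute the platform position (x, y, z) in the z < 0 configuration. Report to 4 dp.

centre 1 = (0.2710·cos0.0°, 0.2710·sin0.0°, -0.0513) = (0.2710, 0.0000, -0.0513)
arm 2 at φ=120.0°: (R−r)+L cos θ2 = 0.2777;  centre 2 = (-0.1389, 0.2405, 0.0260)
arm 3 at φ=240.0°: (R−r)+L cos θ3 = 0.2777;  centre 3 = (-0.1389, -0.2405, 0.0260)
eliminate P² terms by subtracting sphere 1 from 2 and 3
plane₁₂: -0.8196x+0.4810y+0.1547z = 0.0018
Cramer: x(z) = -0.0021+0.1887z;  y(z) = 0.0000-0.0000z
sphere 1 gives Az²+Bz+C=0 with A=1.0356, B=-0.0005, C=-0.0252;  B²−4AC=0.1043;  roots -0.1557, 0.1562;  negative root z = -0.1557
x = -0.0315, y = 0.0000

(-0.0315, 0.0000, -0.1557)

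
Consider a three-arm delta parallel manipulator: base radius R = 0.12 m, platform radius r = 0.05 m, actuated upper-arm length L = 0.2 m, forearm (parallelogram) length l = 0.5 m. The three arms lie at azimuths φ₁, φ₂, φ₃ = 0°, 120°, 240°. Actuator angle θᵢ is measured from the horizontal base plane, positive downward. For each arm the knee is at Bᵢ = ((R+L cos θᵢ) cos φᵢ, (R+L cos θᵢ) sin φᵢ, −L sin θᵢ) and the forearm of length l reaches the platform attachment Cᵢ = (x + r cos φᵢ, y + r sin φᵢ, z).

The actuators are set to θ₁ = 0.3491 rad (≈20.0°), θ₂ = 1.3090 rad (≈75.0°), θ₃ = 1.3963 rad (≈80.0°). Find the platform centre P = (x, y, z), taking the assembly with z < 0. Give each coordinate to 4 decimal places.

(0.2614, 0.0284, -0.5676)

O1 = (0.2579·cos0.0°, 0.2579·sin0.0°, -0.0684) = (0.2579, 0.0000, -0.0684)
arm 2 at φ=120.0°: (R−r)+L cos θ2 = 0.1218;  O2 = (-0.0609, 0.1055, -0.1932)
O3 = (0.1047·cos240.0°, 0.1047·sin240.0°, -0.1970) = (-0.0524, -0.0907, -0.1970)
eliminate P² terms by subtracting sphere 1 from 2 and 3
[-0.6376 0.2109 -0.2495]·P = -0.0191;  [-0.6206 -0.1814 -0.2571]·P = -0.0214
Cramer: x(z) = 0.0324-0.4035z;  y(z) = 0.0075-0.0368z
into |P−O₁|² = l²: 1.1642z² + 0.3183z + -0.1944 = 0;  Δ = 1.0065;  z = -0.5676 or 0.2942 → z<0 root = -0.5676
x = 0.2614, y = 0.0284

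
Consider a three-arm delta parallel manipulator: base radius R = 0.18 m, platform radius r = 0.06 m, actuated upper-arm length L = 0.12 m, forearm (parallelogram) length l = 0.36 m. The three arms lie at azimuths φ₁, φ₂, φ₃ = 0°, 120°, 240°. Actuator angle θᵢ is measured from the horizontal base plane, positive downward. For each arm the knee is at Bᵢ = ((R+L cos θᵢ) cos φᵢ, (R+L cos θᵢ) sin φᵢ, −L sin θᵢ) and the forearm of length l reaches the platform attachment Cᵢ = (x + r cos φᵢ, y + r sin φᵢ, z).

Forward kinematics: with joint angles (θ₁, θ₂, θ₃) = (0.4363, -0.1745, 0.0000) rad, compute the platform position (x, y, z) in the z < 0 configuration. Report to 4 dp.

φ1=0.0°: virtual centre (0.2288, 0.0000, -0.0507), radius l
arm 2 at φ=120.0°: e+L cos θ2 = 0.2382;  centre 2 = (-0.1191, 0.2063, 0.0208)
φ3=240.0°: virtual centre (-0.1200, -0.2078, 0.0000), radius l
subtract pairs → two planes through P
[-0.6957 0.4125 0.1431]·P = 0.0023;  [-0.6975 -0.4157 0.1014]·P = 0.0027
det = 0.5769;  x = -0.0036+0.1756z,  y = -0.0005+-0.0507z
sphere 1 gives Az²+Bz+C=0 with A=1.0334, B=0.0199, C=-0.0731;  B²−4AC=0.3024;  roots -0.2757, 0.2564;  negative root z = -0.2757
x = -0.0520, y = 0.0135

(-0.0520, 0.0135, -0.2757)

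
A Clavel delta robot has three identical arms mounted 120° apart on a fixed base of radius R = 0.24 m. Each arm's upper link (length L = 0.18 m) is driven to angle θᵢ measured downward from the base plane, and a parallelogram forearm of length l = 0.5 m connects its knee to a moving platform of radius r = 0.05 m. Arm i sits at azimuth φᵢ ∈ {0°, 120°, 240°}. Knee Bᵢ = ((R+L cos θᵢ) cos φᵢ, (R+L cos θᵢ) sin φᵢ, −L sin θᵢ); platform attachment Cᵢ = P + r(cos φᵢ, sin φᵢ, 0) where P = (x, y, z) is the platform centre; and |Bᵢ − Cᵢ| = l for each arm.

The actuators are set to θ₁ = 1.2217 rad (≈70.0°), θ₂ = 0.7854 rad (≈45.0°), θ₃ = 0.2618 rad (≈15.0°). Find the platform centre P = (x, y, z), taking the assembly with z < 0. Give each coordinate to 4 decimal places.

O1 = (0.2516·cos0.0°, 0.2516·sin0.0°, -0.1691) = (0.2516, 0.0000, -0.1691)
arm 2 at φ=120.0°: e+L cos θ2 = 0.3173;  O2 = (-0.1586, 0.2748, -0.1273)
φ3=240.0°: virtual centre (-0.1819, -0.3151, -0.0466), radius l
subtract pairs → two planes through P
linear system: -0.8204x+0.5495y = 0.0250−0.0837z; -0.8670x+-0.6302y = 0.0427−0.2451z
det = 0.9935;  x = -0.0394+0.1887z,  y = -0.0134+0.1293z
sphere 1 gives Az²+Bz+C=0 with A=1.0523, B=0.2250, C=-0.1365;  B²−4AC=0.6253;  roots -0.4826, 0.2688;  negative root z = -0.4826
x = -0.1305, y = -0.0759

(-0.1305, -0.0759, -0.4826)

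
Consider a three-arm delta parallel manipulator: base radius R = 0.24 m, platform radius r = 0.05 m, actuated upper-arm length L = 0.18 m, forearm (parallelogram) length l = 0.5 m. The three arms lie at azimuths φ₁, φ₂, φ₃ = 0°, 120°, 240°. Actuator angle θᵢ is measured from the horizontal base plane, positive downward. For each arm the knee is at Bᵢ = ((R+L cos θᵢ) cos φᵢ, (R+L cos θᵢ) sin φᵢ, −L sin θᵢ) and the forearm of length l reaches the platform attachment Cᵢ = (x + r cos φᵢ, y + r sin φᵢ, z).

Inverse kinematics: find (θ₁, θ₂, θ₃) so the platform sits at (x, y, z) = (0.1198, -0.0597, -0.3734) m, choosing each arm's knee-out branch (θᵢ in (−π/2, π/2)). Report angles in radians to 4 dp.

θ₁ = -0.3487, θ₂ = 0.7853, θ₃ = 0.3493

arm 1 (φ=0.0°): x'=0.1198, y'=-0.0597
  A cos θ + B sin θ = C:  0.0702·cos θ + -0.3734·sin θ = 0.1936
  γ=atan2(-0.3734,0.0702)=-1.3850;  ψ=arccos(0.5094)=1.0363;  θ1=γ+ψ≈-0.3487
φ2=120.0° → target in arm frame (-0.1116, -0.0739)
  e−x'=0.3016;  (l²−L²−(e−x')²−y'²−z²)/2L = -0.0507
  γ=atan2(-0.3734,0.3016)=-0.8914;  ψ=arccos(-0.1056)=1.6766;  θ2=γ+ψ≈0.7853
rotate P by −φ3: (-0.0082, 0.1336, -0.3734)
  A=0.1982, B=-0.3734, C=(l²−L²−A²−y'²−z²)/(2L)=0.0584
  √(A²+B²)=0.4227;  θ3 = -1.0828+1.4321 ≈ 0.3493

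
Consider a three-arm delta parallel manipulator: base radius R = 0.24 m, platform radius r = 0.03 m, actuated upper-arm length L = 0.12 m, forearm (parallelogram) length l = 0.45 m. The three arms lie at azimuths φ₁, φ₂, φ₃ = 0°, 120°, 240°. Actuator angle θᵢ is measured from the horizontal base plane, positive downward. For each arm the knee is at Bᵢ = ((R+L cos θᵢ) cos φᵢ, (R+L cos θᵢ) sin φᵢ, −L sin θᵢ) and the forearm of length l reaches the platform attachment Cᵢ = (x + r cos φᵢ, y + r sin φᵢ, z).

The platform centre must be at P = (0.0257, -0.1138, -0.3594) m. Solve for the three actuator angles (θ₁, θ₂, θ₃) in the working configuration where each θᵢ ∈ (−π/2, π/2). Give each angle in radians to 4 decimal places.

θ₁ = 0.3496, θ₂ = 1.1344, θ₃ = -0.0870

φ1=0.0° → target in arm frame (0.0257, -0.1138)
  e−x'=0.1843;  (l²−L²−(e−x')²−y'²−z²)/2L = 0.0501
  θ1 = atan2(B,A) + arccos(C/0.4039) = 0.3496
φ2=120.0° → target in arm frame (-0.1114, 0.0346)
  e−x'=0.3214;  (l²−L²−(e−x')²−y'²−z²)/2L = -0.1899
  √(A²+B²)=0.4822;  θ2 = -0.8412+1.9756 ≈ 1.1344
rotate P by −φ3: (0.0857, 0.0792, -0.3594)
  A=0.1243, B=-0.3594, C=(l²−L²−A²−y'²−z²)/(2L)=0.1551
  γ=atan2(-0.3594,0.1243)=-1.2378;  ψ=arccos(0.4078)=1.1508;  θ3=γ+ψ≈-0.0870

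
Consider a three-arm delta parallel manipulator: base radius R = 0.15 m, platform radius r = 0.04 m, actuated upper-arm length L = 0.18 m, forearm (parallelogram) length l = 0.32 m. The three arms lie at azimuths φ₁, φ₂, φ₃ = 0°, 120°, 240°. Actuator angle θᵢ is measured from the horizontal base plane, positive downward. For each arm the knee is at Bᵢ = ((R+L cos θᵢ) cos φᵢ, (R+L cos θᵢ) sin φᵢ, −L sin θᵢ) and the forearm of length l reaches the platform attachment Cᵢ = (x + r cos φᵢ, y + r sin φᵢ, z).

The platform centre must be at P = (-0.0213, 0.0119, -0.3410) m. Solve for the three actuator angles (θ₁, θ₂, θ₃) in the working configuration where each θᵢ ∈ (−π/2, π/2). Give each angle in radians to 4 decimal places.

θ₁ = 0.8727, θ₂ = 0.6983, θ₃ = 0.7855

arm 1 (φ=0.0°): x'=-0.0213, y'=0.0119
  e−x'=0.1313;  (l²−L²−(e−x')²−y'²−z²)/2L = -0.1768
  γ=atan2(-0.3410,0.1313)=-1.2032;  ψ=arccos(-0.4840)=2.0760;  θ1=γ+ψ≈0.8727
φ2=120.0° → target in arm frame (0.0210, 0.0125)
  A=0.0890, B=-0.3410, C=(l²−L²−A²−y'²−z²)/(2L)=-0.1510
  θ2 = atan2(B,A) + arccos(C/0.3524) = 0.6983
arm 3 (φ=240.0°): x'=0.0003, y'=-0.0244
  A cos θ + B sin θ = C:  0.1097·cos θ + -0.3410·sin θ = -0.1636
  γ=atan2(-0.3410,0.1097)=-1.2597;  ψ=arccos(-0.4568)=2.0452;  θ3=γ+ψ≈0.7855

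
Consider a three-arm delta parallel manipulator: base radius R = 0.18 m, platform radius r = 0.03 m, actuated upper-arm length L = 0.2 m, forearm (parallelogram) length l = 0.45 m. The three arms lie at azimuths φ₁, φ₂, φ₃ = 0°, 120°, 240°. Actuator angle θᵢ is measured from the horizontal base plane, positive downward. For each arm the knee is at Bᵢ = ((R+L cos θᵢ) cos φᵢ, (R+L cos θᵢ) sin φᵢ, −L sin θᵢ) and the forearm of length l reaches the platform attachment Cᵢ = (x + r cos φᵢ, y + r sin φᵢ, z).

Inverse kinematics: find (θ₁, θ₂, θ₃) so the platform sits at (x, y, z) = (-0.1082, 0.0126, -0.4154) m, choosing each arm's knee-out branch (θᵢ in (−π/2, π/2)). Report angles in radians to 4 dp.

θ₁ = 0.9600, θ₂ = 0.3493, θ₃ = 0.4361

arm 1 (φ=0.0°): x'=-0.1082, y'=0.0126
  A=0.2582, B=-0.4154, C=(l²−L²−A²−y'²−z²)/(2L)=-0.1922
  θ1 = atan2(B,A) + arccos(C/0.4891) = 0.9600
φ2=120.0° → target in arm frame (0.0650, 0.0874)
  A cos θ + B sin θ = C:  0.0850·cos θ + -0.4154·sin θ = -0.0623
  √(A²+B²)=0.4240;  θ2 = -1.3690+1.7183 ≈ 0.3493
arm 3 (φ=240.0°): x'=0.0432, y'=-0.1000
  A=0.1068, B=-0.4154, C=(l²−L²−A²−y'²−z²)/(2L)=-0.0787
  θ3 = atan2(B,A) + arccos(C/0.4289) = 0.4361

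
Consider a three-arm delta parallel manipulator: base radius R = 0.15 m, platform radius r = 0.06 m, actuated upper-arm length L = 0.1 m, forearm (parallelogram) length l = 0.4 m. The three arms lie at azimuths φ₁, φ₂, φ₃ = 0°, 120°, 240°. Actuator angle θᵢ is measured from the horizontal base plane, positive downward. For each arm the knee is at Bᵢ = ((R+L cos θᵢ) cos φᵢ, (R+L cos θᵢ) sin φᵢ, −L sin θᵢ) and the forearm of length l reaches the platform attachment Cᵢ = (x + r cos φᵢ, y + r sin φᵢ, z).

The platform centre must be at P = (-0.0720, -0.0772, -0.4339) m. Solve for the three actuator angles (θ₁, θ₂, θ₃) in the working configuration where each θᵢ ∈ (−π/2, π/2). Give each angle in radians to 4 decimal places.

θ₁ = 1.2219, θ₂ = 1.0472, θ₃ = 0.4362

rotate P by −φ1: (-0.0720, -0.0772, -0.4339)
  A=0.1620, B=-0.4339, C=(l²−L²−A²−y'²−z²)/(2L)=-0.3524
  √(A²+B²)=0.4632;  θ1 = -1.2135+2.4353 ≈ 1.2219
arm 2 (φ=120.0°): x'=-0.0309, y'=0.1010
  A cos θ + B sin θ = C:  0.1209·cos θ + -0.4339·sin θ = -0.3153
  √(A²+B²)=0.4504;  θ2 = -1.2991+2.3463 ≈ 1.0472
φ3=240.0° → target in arm frame (0.1029, -0.0238)
  A=-0.0129, B=-0.4339, C=(l²−L²−A²−y'²−z²)/(2L)=-0.1950
  θ3 = atan2(B,A) + arccos(C/0.4341) = 0.4362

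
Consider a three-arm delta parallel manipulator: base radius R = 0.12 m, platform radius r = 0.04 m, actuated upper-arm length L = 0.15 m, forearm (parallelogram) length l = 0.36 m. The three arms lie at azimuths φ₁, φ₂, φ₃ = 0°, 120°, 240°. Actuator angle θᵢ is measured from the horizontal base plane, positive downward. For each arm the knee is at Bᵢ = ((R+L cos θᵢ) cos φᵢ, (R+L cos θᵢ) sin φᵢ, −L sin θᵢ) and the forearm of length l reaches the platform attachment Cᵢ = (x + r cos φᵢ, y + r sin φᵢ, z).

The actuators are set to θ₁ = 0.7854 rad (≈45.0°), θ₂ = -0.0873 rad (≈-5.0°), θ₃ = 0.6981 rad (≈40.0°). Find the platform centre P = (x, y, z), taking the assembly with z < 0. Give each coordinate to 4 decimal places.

φ1=0.0°: virtual centre (0.1861, 0.0000, -0.1061), radius l
O2 = (0.2294·cos120.0°, 0.2294·sin120.0°, 0.0131) = (-0.1147, 0.1987, 0.0131)
arm 3 at φ=240.0°: e+L cos θ3 = 0.1949;  O3 = (-0.0975, -0.1688, -0.0964)
eliminate P² terms by subtracting sphere 1 from 2 and 3
[-0.6016 0.3974 0.2383]·P = 0.0069;  [-0.5670 -0.3376 0.0193]·P = 0.0014
det = 0.4284;  x = -0.0068+0.2057z,  y = 0.0072+-0.2883z
quadratic in z: (1.1254)z²+(0.1287)z+(-0.0811)=0, √Δ=0.6178 → z ∈ {-0.3316, 0.2173}; z = -0.3316 (taking z<0)
x = -0.0750, y = 0.1028

(-0.0750, 0.1028, -0.3316)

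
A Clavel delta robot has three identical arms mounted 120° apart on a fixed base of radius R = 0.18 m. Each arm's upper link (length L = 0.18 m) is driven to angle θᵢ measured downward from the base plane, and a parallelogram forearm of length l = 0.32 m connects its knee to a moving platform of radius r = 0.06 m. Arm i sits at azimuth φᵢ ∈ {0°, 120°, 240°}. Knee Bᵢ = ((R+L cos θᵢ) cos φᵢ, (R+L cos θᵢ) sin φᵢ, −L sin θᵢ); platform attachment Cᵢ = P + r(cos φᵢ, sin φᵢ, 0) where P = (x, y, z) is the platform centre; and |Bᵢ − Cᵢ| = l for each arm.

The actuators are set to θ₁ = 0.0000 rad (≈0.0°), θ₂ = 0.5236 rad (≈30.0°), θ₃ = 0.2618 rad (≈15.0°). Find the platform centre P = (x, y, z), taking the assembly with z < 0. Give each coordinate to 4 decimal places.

(0.0310, -0.0201, -0.1722)

φ1=0.0°: virtual centre (0.3000, 0.0000, 0.0000), radius l
arm 2 at φ=120.0°: e+L cos θ2 = 0.2759;  S2 = (-0.1379, 0.2389, -0.0900)
φ3=240.0°: virtual centre (-0.1469, -0.2545, -0.0466), radius l
|S₂|²−|S₁|² = -0.0058;  |S₃|²−|S₁|² = -0.0015
[-0.8759 0.4778 -0.1800]·P = -0.0058;  [-0.8939 -0.5090 -0.0932]·P = -0.0015
det = 0.8729;  x = 0.0042+-0.1560z,  y = -0.0044+0.0908z
sphere 1 gives Az²+Bz+C=0 with A=1.0326, B=0.0915, C=-0.0149;  B²−4AC=0.0698;  roots -0.1722, 0.0836;  negative root z = -0.1722
x = 0.0310, y = -0.0201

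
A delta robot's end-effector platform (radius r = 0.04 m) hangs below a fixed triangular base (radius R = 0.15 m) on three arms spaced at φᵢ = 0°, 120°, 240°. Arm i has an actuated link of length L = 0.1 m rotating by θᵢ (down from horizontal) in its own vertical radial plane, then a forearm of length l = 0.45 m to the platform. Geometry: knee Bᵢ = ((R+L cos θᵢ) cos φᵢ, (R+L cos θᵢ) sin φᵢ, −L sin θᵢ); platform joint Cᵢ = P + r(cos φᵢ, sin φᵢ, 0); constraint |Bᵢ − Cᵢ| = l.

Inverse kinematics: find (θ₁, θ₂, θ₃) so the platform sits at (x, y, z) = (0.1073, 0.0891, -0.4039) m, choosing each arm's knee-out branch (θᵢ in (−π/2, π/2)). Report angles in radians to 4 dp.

θ₁ = -0.2617, θ₂ = 0.1748, θ₃ = 0.8732

arm 1 (φ=0.0°): x'=0.1073, y'=0.0891
  A cos θ + B sin θ = C:  0.0027·cos θ + -0.4039·sin θ = 0.1071
  γ=atan2(-0.4039,0.0027)=-1.5641;  ψ=arccos(0.2651)=1.3024;  θ1=γ+ψ≈-0.2617
φ2=120.0° → target in arm frame (0.0235, -0.1375)
  A=0.0865, B=-0.4039, C=(l²−L²−A²−y'²−z²)/(2L)=0.0149
  θ2 = atan2(B,A) + arccos(C/0.4131) = 0.1748
φ3=240.0° → target in arm frame (-0.1308, 0.0484)
  e−x'=0.2408;  (l²−L²−(e−x')²−y'²−z²)/2L = -0.1548
  γ=atan2(-0.4039,0.2408)=-1.0332;  ψ=arccos(-0.3293)=1.9063;  θ3=γ+ψ≈0.8732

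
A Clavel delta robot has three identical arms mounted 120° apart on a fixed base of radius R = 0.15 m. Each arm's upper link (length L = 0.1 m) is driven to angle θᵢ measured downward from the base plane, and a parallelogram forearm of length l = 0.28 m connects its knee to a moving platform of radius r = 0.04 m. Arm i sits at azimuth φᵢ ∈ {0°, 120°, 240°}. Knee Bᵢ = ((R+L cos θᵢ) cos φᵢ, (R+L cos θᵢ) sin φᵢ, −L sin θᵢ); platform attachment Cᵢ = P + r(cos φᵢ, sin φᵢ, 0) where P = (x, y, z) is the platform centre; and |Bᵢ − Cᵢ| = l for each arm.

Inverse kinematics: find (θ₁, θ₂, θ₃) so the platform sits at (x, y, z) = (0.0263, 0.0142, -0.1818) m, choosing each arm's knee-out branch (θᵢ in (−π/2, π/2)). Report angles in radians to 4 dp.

θ₁ = -0.3482, θ₂ = 0.0001, θ₃ = 0.2618

rotate P by −φ1: (0.0263, 0.0142, -0.1818)
  e−x'=0.0837;  (l²−L²−(e−x')²−y'²−z²)/2L = 0.1407
  γ=atan2(-0.1818,0.0837)=-1.1393;  ψ=arccos(0.7030)=0.7911;  θ1=γ+ψ≈-0.3482
rotate P by −φ2: (-0.0009, -0.0299, -0.1818)
  A cos θ + B sin θ = C:  0.1109·cos θ + -0.1818·sin θ = 0.1108
  γ=atan2(-0.1818,0.1109)=-1.0232;  ψ=arccos(0.5205)=1.0233;  θ2=γ+ψ≈0.0001
arm 3 (φ=240.0°): x'=-0.0254, y'=0.0157
  A=0.1354, B=-0.1818, C=(l²−L²−A²−y'²−z²)/(2L)=0.0838
  θ3 = atan2(B,A) + arccos(C/0.2267) = 0.2618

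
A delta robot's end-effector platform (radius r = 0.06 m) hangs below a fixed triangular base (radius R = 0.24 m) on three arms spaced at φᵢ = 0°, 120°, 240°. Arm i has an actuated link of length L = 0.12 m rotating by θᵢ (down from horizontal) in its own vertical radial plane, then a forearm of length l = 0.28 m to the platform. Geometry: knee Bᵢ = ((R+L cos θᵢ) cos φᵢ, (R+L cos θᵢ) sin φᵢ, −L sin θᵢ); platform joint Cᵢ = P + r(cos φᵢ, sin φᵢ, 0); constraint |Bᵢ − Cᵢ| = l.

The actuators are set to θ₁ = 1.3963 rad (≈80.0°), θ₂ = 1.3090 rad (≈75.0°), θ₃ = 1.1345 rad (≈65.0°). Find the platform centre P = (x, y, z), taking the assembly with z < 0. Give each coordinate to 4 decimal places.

(-0.0167, -0.0143, -0.2939)

arm 1 at φ=0.0°: e+L cos θ1 = 0.2008;  centre 1 = (0.2008, 0.0000, -0.1182)
arm 2 at φ=120.0°: e+L cos θ2 = 0.2111;  centre 2 = (-0.1055, 0.1828, -0.1159)
arm 3 at φ=240.0°: e+L cos θ3 = 0.2307;  centre 3 = (-0.1154, -0.1998, -0.1088)
eliminate P² terms by subtracting sphere 1 from 2 and 3
plane₁₂: -0.6127x+0.3656y+0.0045z = 0.0037
Cramer: x(z) = -0.0113+0.0183z;  y(z) = -0.0090+0.0182z
quadratic in z: (1.0007)z²+(0.2283)z+(-0.0193)=0, √Δ=0.3598 → z ∈ {-0.2939, 0.0657}; z = -0.2939 (taking z<0)
x = -0.0167, y = -0.0143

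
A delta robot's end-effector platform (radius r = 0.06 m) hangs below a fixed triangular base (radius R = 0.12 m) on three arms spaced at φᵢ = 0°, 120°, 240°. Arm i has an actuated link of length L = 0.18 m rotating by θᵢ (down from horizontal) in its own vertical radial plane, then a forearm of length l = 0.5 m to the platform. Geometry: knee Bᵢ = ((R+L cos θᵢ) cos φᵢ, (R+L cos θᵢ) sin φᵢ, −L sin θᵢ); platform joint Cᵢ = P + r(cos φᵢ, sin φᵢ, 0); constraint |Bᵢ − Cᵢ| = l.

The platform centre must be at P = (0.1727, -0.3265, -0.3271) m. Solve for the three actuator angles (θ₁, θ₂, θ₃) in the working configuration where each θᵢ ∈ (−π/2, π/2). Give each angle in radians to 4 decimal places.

arm 1 (φ=0.0°): x'=0.1727, y'=-0.3265
  A=-0.1127, B=-0.3271, C=(l²−L²−A²−y'²−z²)/(2L)=-0.0242
  θ1 = atan2(B,A) + arccos(C/0.3460) = -0.2619
rotate P by −φ2: (-0.3691, 0.0137, -0.3271)
  A cos θ + B sin θ = C:  0.4291·cos θ + -0.3271·sin θ = -0.2048
  √(A²+B²)=0.5396;  θ2 = -0.6513+1.9601 ≈ 1.3087
arm 3 (φ=240.0°): x'=0.1964, y'=0.3128
  A=-0.1364, B=-0.3271, C=(l²−L²−A²−y'²−z²)/(2L)=-0.0163
  √(A²+B²)=0.3544;  θ3 = -1.9659+1.6167 ≈ -0.3492

θ₁ = -0.2619, θ₂ = 1.3087, θ₃ = -0.3492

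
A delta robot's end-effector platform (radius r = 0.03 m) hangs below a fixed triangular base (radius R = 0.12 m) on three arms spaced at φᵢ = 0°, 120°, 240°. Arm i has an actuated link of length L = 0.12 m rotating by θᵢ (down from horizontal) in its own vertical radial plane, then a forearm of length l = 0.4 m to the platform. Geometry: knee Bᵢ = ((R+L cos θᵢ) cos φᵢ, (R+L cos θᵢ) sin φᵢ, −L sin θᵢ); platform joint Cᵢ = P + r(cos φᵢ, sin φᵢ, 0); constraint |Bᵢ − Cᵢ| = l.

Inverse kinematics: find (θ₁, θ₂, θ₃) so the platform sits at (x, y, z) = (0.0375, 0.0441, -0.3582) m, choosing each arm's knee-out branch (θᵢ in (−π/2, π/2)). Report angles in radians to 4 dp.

θ₁ = 0.0001, θ₂ = 0.0877, θ₃ = 0.4367

rotate P by −φ1: (0.0375, 0.0441, -0.3582)
  e−x'=0.0525;  (l²−L²−(e−x')²−y'²−z²)/2L = 0.0525
  γ=atan2(-0.3582,0.0525)=-1.4253;  ψ=arccos(0.1449)=1.4254;  θ1=γ+ψ≈0.0001
rotate P by −φ2: (0.0194, -0.0545, -0.3582)
  A cos θ + B sin θ = C:  0.0706·cos θ + -0.3582·sin θ = 0.0389
  √(A²+B²)=0.3651;  θ2 = -1.3763+1.4640 ≈ 0.0877
rotate P by −φ3: (-0.0569, 0.0104, -0.3582)
  A=0.1469, B=-0.3582, C=(l²−L²−A²−y'²−z²)/(2L)=-0.0184
  √(A²+B²)=0.3872;  θ3 = -1.1815+1.6183 ≈ 0.4367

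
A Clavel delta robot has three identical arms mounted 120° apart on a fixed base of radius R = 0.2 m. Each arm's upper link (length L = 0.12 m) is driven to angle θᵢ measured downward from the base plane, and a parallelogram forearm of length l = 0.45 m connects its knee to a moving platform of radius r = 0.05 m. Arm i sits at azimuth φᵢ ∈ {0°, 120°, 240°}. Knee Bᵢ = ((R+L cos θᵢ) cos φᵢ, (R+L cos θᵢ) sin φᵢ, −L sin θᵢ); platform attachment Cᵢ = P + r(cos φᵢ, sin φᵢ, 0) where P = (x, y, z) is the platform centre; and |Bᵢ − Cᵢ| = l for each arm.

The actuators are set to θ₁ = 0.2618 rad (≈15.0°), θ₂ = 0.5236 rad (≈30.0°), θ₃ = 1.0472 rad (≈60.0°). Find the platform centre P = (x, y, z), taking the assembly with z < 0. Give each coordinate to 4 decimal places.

centre 1 = (0.2659·cos0.0°, 0.2659·sin0.0°, -0.0311) = (0.2659, 0.0000, -0.0311)
centre 2 = (0.2539·cos120.0°, 0.2539·sin120.0°, -0.0600) = (-0.1270, 0.2199, -0.0600)
φ3=240.0°: virtual centre (-0.1050, -0.1819, -0.1039), radius l
eliminate P² terms by subtracting sphere 1 from 2 and 3
plane₁₂: -0.7857x+0.4398y+-0.0579z = -0.0036
det = 0.6121;  x = 0.0142+-0.1391z,  y = 0.0172+-0.1169z
into |P−centre ₁|² = l²: 1.0330z² + 0.1281z + -0.1379 = 0;  Δ = 0.5861;  z = -0.4326 or 0.3085 → z<0 root = -0.4326
x = 0.0744, y = 0.0678

(0.0744, 0.0678, -0.4326)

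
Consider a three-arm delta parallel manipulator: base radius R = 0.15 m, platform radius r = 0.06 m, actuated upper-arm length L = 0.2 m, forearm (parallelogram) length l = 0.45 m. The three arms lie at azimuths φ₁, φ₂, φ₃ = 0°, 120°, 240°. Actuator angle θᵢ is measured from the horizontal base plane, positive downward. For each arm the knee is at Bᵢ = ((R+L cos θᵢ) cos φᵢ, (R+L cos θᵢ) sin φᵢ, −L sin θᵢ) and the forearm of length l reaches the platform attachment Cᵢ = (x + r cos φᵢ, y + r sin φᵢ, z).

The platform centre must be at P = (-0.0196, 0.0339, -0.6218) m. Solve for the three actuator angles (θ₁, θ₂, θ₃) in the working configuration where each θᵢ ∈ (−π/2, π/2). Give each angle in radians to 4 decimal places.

arm 1 (φ=0.0°): x'=-0.0196, y'=0.0339
  A cos θ + B sin θ = C:  0.1096·cos θ + -0.6218·sin θ = -0.5932
  √(A²+B²)=0.6314;  θ1 = -1.3963+2.7922 ≈ 1.3959
rotate P by −φ2: (0.0392, 0.0000, -0.6218)
  e−x'=0.0508;  (l²−L²−(e−x')²−y'²−z²)/2L = -0.5668
  θ2 = atan2(B,A) + arccos(C/0.6239) = 1.2213
rotate P by −φ3: (-0.0196, -0.0339, -0.6218)
  A=0.1096, B=-0.6218, C=(l²−L²−A²−y'²−z²)/(2L)=-0.5932
  √(A²+B²)=0.6314;  θ3 = -1.3964+2.7922 ≈ 1.3958

θ₁ = 1.3959, θ₂ = 1.2213, θ₃ = 1.3958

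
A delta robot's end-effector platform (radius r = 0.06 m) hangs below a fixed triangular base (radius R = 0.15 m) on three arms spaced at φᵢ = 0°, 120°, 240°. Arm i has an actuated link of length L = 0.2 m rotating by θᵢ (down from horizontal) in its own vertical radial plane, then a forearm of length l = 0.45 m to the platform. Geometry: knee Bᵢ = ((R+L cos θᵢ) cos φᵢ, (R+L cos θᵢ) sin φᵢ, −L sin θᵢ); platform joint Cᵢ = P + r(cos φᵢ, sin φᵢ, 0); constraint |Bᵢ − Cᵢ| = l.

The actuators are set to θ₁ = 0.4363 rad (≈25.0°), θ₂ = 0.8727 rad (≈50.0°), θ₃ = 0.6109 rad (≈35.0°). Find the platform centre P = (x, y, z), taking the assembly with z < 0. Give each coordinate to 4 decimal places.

(0.0718, -0.0564, -0.4839)

φ1=0.0°: virtual centre (0.2713, 0.0000, -0.0845), radius l
φ2=120.0°: virtual centre (-0.1093, 0.1893, -0.1532), radius l
arm 3 at φ=240.0°: ρ3 = 0.2538;  S3 = (-0.1269, -0.2198, -0.1147)
|S₂|²−|S₁|² = -0.0095;  |S₃|²−|S₁|² = -0.0031
linear system: -0.7611x+0.3785y = -0.0095−-0.1374z; -0.7964x+-0.4396y = -0.0031−-0.0604z
det = 0.6361;  x = 0.0084+-0.1309z,  y = -0.0081+0.0997z
into |P−S₁|² = l²: 1.0271z² + 0.2362z + -0.1262 = 0;  Δ = 0.5743;  z = -0.4839 or 0.2539 → z<0 root = -0.4839
x = 0.0718, y = -0.0564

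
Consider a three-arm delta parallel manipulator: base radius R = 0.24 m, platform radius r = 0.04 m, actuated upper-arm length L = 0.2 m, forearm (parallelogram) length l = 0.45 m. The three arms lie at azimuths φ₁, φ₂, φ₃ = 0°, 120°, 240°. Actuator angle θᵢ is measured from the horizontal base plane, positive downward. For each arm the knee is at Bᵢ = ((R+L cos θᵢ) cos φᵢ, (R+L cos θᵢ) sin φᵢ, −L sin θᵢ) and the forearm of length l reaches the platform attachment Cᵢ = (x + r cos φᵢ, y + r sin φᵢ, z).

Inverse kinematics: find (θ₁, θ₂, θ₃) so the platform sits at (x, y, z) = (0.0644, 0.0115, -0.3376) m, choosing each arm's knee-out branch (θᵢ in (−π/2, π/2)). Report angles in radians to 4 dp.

φ1=0.0° → target in arm frame (0.0644, 0.0115)
  A=0.1356, B=-0.3376, C=(l²−L²−A²−y'²−z²)/(2L)=0.0750
  θ1 = atan2(B,A) + arccos(C/0.3638) = 0.1743
arm 2 (φ=120.0°): x'=-0.0222, y'=-0.0615
  A=0.2222, B=-0.3376, C=(l²−L²−A²−y'²−z²)/(2L)=-0.0116
  √(A²+B²)=0.4042;  θ2 = -0.9886+1.5996 ≈ 0.6109
φ3=240.0° → target in arm frame (-0.0422, 0.0500)
  e−x'=0.2422;  (l²−L²−(e−x')²−y'²−z²)/2L = -0.0315
  γ=atan2(-0.3376,0.2422)=-0.9486;  ψ=arccos(-0.0759)=1.6468;  θ3=γ+ψ≈0.6982

θ₁ = 0.1743, θ₂ = 0.6109, θ₃ = 0.6982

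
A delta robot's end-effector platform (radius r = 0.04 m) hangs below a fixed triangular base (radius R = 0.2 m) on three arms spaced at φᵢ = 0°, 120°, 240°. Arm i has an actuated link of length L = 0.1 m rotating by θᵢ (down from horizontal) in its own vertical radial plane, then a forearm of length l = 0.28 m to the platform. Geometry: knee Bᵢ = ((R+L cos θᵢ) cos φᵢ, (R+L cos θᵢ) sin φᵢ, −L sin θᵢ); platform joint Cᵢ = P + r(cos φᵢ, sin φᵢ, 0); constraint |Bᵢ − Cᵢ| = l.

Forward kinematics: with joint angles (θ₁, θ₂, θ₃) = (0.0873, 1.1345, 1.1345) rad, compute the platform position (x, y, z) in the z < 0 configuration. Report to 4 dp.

arm 1 at φ=0.0°: e+L cos θ1 = 0.2596;  centre 1 = (0.2596, 0.0000, -0.0087)
arm 2 at φ=120.0°: e+L cos θ2 = 0.2023;  centre 2 = (-0.1011, 0.1752, -0.0906)
centre 3 = (0.2023·cos240.0°, 0.2023·sin240.0°, -0.0906) = (-0.1011, -0.1752, -0.0906)
|centre ₂|²−|centre ₁|² = -0.0184;  |centre ₃|²−|centre ₁|² = -0.0184
linear system: -0.7215x+0.3503y = -0.0184−-0.1638z; -0.7215x+-0.3503y = -0.0184−-0.1638z
det = 0.5055;  x = 0.0254+-0.2271z,  y = 0.0000+0.0000z
quadratic in z: (1.0516)z²+(0.1238)z+(-0.0235)=0, √Δ=0.3378 → z ∈ {-0.2195, 0.1018}; z = -0.2195 (taking z<0)
x = 0.0753, y = 0.0000

(0.0753, 0.0000, -0.2195)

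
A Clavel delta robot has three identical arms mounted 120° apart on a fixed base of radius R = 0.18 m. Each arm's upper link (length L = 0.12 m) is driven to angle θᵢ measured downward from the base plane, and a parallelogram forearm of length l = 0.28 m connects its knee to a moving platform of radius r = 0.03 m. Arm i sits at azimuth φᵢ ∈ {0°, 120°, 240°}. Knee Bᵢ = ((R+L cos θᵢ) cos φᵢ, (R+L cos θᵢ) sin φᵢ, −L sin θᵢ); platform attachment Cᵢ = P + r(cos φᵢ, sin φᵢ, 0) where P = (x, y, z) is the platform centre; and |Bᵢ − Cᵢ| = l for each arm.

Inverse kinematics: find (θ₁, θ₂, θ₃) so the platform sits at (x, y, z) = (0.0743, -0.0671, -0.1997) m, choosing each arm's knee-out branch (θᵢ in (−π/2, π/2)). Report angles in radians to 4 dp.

θ₁ = 0.0880, θ₂ = 1.3963, θ₃ = 0.6107

arm 1 (φ=0.0°): x'=0.0743, y'=-0.0671
  e−x'=0.0757;  (l²−L²−(e−x')²−y'²−z²)/2L = 0.0579
  γ=atan2(-0.1997,0.0757)=-1.2085;  ψ=arccos(0.2709)=1.2964;  θ1=γ+ψ≈0.0880
φ2=120.0° → target in arm frame (-0.0953, -0.0308)
  A cos θ + B sin θ = C:  0.2453·cos θ + -0.1997·sin θ = -0.1541
  θ2 = atan2(B,A) + arccos(C/0.3163) = 1.3963
φ3=240.0° → target in arm frame (0.0210, 0.0979)
  A cos θ + B sin θ = C:  0.1290·cos θ + -0.1997·sin θ = -0.0088
  √(A²+B²)=0.2378;  θ3 = -0.9971+1.6079 ≈ 0.6107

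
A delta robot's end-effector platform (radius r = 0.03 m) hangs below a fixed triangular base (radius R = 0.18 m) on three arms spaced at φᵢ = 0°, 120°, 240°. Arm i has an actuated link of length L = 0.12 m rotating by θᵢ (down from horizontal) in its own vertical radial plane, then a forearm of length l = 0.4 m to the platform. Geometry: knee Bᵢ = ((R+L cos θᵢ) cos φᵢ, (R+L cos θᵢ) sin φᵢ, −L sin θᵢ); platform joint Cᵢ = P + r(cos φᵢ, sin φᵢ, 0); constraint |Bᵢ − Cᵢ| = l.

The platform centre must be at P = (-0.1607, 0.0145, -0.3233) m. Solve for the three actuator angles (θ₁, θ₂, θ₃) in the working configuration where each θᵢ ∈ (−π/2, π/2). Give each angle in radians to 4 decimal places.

arm 1 (φ=0.0°): x'=-0.1607, y'=0.0145
  A=0.3107, B=-0.3233, C=(l²−L²−A²−y'²−z²)/(2L)=-0.2319
  θ1 = atan2(B,A) + arccos(C/0.4484) = 1.3092
rotate P by −φ2: (0.0929, 0.1319, -0.3233)
  A=0.0571, B=-0.3233, C=(l²−L²−A²−y'²−z²)/(2L)=0.0851
  θ2 = atan2(B,A) + arccos(C/0.3283) = -0.0873
rotate P by −φ3: (0.0678, -0.1464, -0.3233)
  A cos θ + B sin θ = C:  0.0822·cos θ + -0.3233·sin θ = 0.0537
  θ3 = atan2(B,A) + arccos(C/0.3336) = 0.0874

θ₁ = 1.3092, θ₂ = -0.0873, θ₃ = 0.0874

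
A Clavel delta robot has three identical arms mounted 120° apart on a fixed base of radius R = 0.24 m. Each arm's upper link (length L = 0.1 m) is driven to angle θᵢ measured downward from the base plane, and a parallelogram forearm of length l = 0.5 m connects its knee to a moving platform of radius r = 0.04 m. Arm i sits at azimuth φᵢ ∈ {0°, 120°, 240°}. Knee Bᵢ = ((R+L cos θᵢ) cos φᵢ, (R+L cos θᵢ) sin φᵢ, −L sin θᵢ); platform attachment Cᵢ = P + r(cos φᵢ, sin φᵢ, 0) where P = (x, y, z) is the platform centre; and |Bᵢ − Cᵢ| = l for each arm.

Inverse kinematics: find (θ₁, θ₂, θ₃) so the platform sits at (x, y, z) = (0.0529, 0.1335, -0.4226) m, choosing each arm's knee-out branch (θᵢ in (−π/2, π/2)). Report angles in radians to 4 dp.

θ₁ = 0.0872, θ₂ = -0.1739, θ₃ = 1.2219

rotate P by −φ1: (0.0529, 0.1335, -0.4226)
  A cos θ + B sin θ = C:  0.1471·cos θ + -0.4226·sin θ = 0.1097
  γ=atan2(-0.4226,0.1471)=-1.2358;  ψ=arccos(0.2453)=1.3230;  θ1=γ+ψ≈0.0872
rotate P by −φ2: (0.0892, -0.1126, -0.4226)
  A cos θ + B sin θ = C:  0.1108·cos θ + -0.4226·sin θ = 0.1823
  θ2 = atan2(B,A) + arccos(C/0.4369) = -0.1739
φ3=240.0° → target in arm frame (-0.1421, -0.0209)
  A=0.3421, B=-0.4226, C=(l²−L²−A²−y'²−z²)/(2L)=-0.2802
  √(A²+B²)=0.5437;  θ3 = -0.8903+2.1122 ≈ 1.2219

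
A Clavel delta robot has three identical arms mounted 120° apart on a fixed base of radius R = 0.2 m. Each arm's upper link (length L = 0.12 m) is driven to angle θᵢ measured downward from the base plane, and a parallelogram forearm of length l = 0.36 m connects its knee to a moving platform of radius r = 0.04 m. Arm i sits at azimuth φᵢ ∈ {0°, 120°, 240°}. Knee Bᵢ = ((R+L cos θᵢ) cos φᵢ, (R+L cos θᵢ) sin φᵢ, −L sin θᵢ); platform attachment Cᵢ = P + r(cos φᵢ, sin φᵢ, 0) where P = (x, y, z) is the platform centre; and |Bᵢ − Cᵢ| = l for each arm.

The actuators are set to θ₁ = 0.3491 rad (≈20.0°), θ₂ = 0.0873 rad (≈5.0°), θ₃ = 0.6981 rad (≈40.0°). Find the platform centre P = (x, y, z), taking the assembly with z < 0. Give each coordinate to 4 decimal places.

(0.0061, 0.0500, -0.2777)

φ1=0.0°: virtual centre (0.2728, 0.0000, -0.0410), radius l
φ2=120.0°: virtual centre (-0.1398, 0.2421, -0.0105), radius l
arm 3 at φ=240.0°: e+L cos θ3 = 0.2519;  O3 = (-0.1260, -0.2182, -0.0771)
subtract pairs → two planes through P
plane₁₂: -0.8251x+0.4842y+0.0612z = 0.0022
det = 0.7461;  x = 0.0031+-0.0111z,  y = 0.0097+-0.1452z
quadratic in z: (1.0212)z²+(0.0852)z+(-0.0551)=0, √Δ=0.4819 → z ∈ {-0.2777, 0.1942}; z = -0.2777 (taking z<0)
x = 0.0061, y = 0.0500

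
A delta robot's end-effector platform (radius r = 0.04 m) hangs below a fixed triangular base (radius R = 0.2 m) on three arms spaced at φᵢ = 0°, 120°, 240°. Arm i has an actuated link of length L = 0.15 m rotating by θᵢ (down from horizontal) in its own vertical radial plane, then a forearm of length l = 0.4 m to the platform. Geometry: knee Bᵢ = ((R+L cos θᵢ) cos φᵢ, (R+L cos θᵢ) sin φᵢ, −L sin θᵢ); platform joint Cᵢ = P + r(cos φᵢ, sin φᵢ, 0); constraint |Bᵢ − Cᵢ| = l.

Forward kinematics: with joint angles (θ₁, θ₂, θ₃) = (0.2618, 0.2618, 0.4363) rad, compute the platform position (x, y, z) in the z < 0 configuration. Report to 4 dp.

(0.0100, 0.0174, -0.3086)

φ1=0.0°: virtual centre (0.3049, 0.0000, -0.0388), radius l
centre 2 = (0.3049·cos120.0°, 0.3049·sin120.0°, -0.0388) = (-0.1524, 0.2640, -0.0388)
arm 3 at φ=240.0°: ρ3 = 0.2959;  centre 3 = (-0.1480, -0.2563, -0.0634)
eliminate P² terms by subtracting sphere 1 from 2 and 3
[-0.9147 0.5281 0.0000]·P = 0.0000;  [-0.9057 -0.5126 -0.0491]·P = -0.0029
det = 0.9472;  x = 0.0016+-0.0274z,  y = 0.0028+-0.0474z
sphere 1 gives Az²+Bz+C=0 with A=1.0030, B=0.0940, C=-0.0665;  B²−4AC=0.2756;  roots -0.3086, 0.2149;  negative root z = -0.3086
x = 0.0100, y = 0.0174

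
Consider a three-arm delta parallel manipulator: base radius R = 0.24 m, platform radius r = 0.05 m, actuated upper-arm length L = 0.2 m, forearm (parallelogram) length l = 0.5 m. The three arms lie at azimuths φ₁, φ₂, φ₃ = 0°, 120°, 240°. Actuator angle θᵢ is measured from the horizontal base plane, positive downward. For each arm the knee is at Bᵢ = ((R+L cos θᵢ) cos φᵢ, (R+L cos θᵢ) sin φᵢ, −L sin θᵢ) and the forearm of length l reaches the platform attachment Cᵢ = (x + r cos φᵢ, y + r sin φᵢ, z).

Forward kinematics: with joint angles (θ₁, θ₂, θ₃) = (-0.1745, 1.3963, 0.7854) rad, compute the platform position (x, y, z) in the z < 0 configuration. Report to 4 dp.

(0.2120, -0.1140, -0.4196)

O1 = (0.3870·cos0.0°, 0.3870·sin0.0°, 0.0347) = (0.3870, 0.0000, 0.0347)
arm 2 at φ=120.0°: e+L cos θ2 = 0.2247;  O2 = (-0.1124, 0.1946, -0.1970)
φ3=240.0°: virtual centre (-0.1657, -0.2870, -0.1414), radius l
|O₂|²−|O₁|² = -0.0617;  |O₃|²−|O₁|² = -0.0211
[-0.9986 0.3892 -0.4634]·P = -0.0617;  [-1.1053 -0.5740 -0.3523]·P = -0.0211
Cramer: x(z) = 0.0435-0.4017z;  y(z) = -0.0469+0.1598z
quadratic in z: (1.1869)z²+(0.1915)z+(-0.1286)=0, √Δ=0.8045 → z ∈ {-0.4196, 0.2582}; z = -0.4196 (taking z<0)
x = 0.2120, y = -0.1140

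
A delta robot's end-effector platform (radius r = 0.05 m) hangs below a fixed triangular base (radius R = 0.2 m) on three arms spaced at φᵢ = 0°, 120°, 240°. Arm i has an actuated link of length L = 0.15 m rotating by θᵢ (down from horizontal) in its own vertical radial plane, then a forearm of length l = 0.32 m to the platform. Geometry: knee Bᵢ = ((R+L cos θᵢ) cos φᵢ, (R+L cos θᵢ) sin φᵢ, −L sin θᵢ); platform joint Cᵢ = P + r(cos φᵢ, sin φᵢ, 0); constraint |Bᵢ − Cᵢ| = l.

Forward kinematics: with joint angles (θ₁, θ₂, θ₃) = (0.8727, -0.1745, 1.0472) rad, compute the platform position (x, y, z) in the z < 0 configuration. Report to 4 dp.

S1 = (0.2464·cos0.0°, 0.2464·sin0.0°, -0.1149) = (0.2464, 0.0000, -0.1149)
arm 2 at φ=120.0°: (R−r)+L cos θ2 = 0.2977;  S2 = (-0.1489, 0.2578, 0.0260)
S3 = (0.2250·cos240.0°, 0.2250·sin240.0°, -0.1299) = (-0.1125, -0.1949, -0.1299)
|S₂|²−|S₁|² = 0.0154;  |S₃|²−|S₁|² = -0.0064
linear system: -0.7906x+0.5157y = 0.0154−0.2819z; -0.7178x+-0.3897y = -0.0064−-0.0300z
Cramer: x(z) = -0.0040+0.1392z;  y(z) = 0.0238-0.3333z
quadratic in z: (1.1305)z²+(0.1443)z+(-0.0259)=0, √Δ=0.3717 → z ∈ {-0.2282, 0.1006}; z = -0.2282 (taking z<0)
x = -0.0357, y = 0.0998

(-0.0357, 0.0998, -0.2282)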